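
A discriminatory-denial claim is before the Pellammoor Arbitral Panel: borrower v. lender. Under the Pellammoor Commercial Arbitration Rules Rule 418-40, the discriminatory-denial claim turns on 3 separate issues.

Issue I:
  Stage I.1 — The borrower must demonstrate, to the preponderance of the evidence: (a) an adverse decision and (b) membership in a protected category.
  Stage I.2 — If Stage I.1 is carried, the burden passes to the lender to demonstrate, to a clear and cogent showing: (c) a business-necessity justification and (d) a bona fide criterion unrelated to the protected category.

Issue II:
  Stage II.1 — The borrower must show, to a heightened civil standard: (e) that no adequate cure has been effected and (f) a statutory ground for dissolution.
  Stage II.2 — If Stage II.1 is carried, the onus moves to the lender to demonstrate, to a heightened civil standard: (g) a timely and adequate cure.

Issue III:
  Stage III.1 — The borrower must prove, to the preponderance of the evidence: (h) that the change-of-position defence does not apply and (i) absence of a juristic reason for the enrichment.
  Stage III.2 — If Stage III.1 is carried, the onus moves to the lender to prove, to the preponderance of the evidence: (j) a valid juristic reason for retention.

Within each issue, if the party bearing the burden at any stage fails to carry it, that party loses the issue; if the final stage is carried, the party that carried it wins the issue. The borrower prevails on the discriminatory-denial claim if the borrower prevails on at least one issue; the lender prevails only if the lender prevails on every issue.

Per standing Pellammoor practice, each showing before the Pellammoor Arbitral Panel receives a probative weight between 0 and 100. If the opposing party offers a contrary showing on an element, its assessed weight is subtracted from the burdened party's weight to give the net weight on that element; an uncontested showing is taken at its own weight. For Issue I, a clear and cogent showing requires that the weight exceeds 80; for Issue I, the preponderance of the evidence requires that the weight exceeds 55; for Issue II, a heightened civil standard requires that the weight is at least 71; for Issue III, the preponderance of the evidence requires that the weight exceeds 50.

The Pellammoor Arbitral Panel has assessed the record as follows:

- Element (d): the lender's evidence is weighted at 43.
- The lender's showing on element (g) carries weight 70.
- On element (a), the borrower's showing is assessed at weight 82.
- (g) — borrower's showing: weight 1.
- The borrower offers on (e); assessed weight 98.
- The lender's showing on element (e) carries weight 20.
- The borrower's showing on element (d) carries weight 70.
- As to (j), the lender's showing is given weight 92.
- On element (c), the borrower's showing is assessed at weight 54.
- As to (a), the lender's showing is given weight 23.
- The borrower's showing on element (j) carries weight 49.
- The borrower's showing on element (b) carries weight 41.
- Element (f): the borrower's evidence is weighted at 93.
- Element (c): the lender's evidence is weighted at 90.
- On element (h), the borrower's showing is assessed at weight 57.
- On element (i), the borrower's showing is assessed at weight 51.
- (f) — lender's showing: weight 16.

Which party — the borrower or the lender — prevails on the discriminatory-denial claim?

— Issue I —
Stage I.1 — burden on borrower; standard: the preponderance of the evidence (weight exceeds 55).
    (a): 82 − 23 = 59 > 55 [met]
    (b): 41 ≤ 55 [not met]
  Not every element is met, so the borrower fails to carry Stage I.1.
So the lender prevails on this issue.
— Issue II —
At Stage II.1 the borrower must meet a heightened civil standard (weight is at least 71): on (e) the weight is 98 less the opposing 20 gives net 78, which does reach 71, so (e) meets the standard; on (f) the weight is 93 less the opposing 16 gives net 77, ≥ 71, so (f) meets the standard.
  Stage II.1 carried; the burden shifts to the lender.
At Stage II.2 the lender must meet a heightened civil standard (weight is at least 71): on (g) the weight is 70 less the opposing 1 gives net 69, which does not reach 71, so (g) does not meet the standard.
  Not every element is met, so the lender fails to carry Stage II.2.
The borrower prevails on this issue.
— Issue III —
Stage III.1 (borrower, the preponderance of the evidence, weight exceeds 50): (h) 57 > 50 — meets; (i) 51 > 50 — meets.
  Stage III.1 carried; the burden shifts to the lender.
Stage III.2 (lender, the preponderance of the evidence, weight exceeds 50): (j) net 92−49=43 ≤ 50 — fails.
  The lender does not carry Stage III.2.
The borrower prevails on this issue.
Per-issue: Issue I → lender; Issue II → borrower; Issue III → borrower. The borrower must prevail on at least one issue; overall, the borrower prevails.

borrower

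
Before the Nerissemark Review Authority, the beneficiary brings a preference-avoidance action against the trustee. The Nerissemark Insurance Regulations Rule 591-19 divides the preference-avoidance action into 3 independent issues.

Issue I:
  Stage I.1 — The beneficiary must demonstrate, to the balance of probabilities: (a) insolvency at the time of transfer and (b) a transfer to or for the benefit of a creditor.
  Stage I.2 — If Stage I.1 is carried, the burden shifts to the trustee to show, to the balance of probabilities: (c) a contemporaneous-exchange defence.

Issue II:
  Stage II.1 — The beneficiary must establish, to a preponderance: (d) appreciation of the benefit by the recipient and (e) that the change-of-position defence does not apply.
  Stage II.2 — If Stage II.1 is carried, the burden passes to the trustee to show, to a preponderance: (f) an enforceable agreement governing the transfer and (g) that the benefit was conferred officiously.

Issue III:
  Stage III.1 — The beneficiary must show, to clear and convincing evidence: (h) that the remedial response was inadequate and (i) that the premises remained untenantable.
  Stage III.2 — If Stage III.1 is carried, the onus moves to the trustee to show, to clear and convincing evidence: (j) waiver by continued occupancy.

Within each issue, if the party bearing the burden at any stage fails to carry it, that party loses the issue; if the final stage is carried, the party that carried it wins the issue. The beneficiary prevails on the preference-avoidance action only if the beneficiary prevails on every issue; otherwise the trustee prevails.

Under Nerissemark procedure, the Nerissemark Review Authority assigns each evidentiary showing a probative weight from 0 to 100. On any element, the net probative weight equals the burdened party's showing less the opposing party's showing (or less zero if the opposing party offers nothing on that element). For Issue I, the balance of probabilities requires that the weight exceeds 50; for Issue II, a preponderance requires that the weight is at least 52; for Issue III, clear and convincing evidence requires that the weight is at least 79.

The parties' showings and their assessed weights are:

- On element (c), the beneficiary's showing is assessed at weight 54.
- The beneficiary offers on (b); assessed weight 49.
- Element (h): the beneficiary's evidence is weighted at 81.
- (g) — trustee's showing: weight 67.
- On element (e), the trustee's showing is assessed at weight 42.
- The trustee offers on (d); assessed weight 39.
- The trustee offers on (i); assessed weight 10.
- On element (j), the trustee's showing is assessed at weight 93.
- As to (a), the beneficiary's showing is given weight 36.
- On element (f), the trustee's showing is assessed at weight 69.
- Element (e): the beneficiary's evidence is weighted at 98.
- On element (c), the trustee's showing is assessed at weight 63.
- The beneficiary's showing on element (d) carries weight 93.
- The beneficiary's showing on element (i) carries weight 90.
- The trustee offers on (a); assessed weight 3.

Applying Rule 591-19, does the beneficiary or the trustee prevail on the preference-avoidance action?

— Issue I —
At Stage I.1 the beneficiary must meet the balance of probabilities (weight exceeds 50): on (a) the weight is 36 less the opposing 3 gives net 33, ≤ 50, so (a) does not meet the standard; on (b) the weight is 49, ≤ 50, so (b) does not meet the standard.
  Not every element is met, so the beneficiary fails to carry Stage I.1.
The analysis ends at Stage I.1; the trustee prevails on this issue.
— Issue II —
At Stage II.1 the beneficiary must meet a preponderance (weight is at least 52): on (d) the weight is 93 less the opposing 39 gives net 54, ≥ 52, so (d) meets the standard; on (e) the weight is 98 less the opposing 42 gives net 56, ≥ 52, so (e) meets the standard.
  All elements met. The burden passes to the trustee.
At Stage II.2 the trustee must meet a preponderance (weight is at least 52): on (f) the weight is 69, ≥ 52, so (f) meets the standard; on (g) the weight is 67, ≥ 52, so (g) meets the standard.
  All elements met at the final stage.
With every stage satisfied, the trustee prevails on this issue.
— Issue III —
Stage III.1 — burden on beneficiary; standard: clear and convincing evidence (weight is at least 79).
    (h): 81 ≥ 79 [met]
    (i): 90 − 10 = 80 ≥ 79 [met]
  The beneficiary carries Stage III.1; the trustee now bears the burden.
Stage III.2 — burden on trustee; standard: clear and convincing evidence (weight is at least 79).
    (j): 93 ≥ 79 [met]
  All elements met at the final stage.
Every stage carried; the trustee prevails on this issue.
Per-issue: Issue I → trustee; Issue II → trustee; Issue III → trustee. The beneficiary must prevail on every issue; overall, the trustee prevails.

trustee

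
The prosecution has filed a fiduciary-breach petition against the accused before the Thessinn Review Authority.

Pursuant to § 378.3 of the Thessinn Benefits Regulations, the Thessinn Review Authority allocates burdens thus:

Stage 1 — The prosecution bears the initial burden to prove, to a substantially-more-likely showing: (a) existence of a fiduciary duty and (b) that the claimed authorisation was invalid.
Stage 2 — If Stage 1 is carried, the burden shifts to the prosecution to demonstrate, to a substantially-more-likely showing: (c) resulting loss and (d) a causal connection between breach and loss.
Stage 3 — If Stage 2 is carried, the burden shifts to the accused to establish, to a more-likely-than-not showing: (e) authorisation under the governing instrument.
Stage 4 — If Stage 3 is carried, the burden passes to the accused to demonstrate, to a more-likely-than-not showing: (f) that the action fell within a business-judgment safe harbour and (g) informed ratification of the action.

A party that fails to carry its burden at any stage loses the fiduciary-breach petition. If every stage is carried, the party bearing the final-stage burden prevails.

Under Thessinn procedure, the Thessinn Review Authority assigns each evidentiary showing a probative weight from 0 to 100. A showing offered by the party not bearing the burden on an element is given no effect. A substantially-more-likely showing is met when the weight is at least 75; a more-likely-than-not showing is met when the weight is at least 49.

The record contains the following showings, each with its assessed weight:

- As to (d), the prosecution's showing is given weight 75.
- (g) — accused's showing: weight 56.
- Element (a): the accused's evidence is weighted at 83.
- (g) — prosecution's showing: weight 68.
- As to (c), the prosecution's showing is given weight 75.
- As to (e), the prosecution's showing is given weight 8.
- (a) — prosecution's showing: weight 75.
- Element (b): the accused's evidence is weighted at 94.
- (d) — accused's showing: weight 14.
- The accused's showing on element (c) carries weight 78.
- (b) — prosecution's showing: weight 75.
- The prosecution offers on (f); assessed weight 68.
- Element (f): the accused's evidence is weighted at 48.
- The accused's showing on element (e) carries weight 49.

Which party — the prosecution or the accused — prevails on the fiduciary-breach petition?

prosecution

Stage 1 (prosecution, a substantially-more-likely showing, weight is at least 75): (a) 75 (accused's 83 disregarded) ≥ 75 — meets; (b) 75 (accused's 94 disregarded) ≥ 75 — meets.
  Stage 1 is satisfied; the prosecution continues to bear the burden.
Stage 2 (prosecution, a substantially-more-likely showing, weight is at least 75): (c) 75 (accused's 78 disregarded) ≥ 75 — meets; (d) 75 (accused's 14 disregarded) ≥ 75 — meets.
  Stage 2 carried; the burden shifts to the accused.
Stage 3 (accused, a more-likely-than-not showing, weight is at least 49): (e) 49 (prosecution's 8 disregarded) ≥ 49 — meets.
  Stage 3 carried; the burden remains with the accused.
Stage 4 (accused, a more-likely-than-not showing, weight is at least 49): (f) 48 (prosecution's 68 disregarded) < 49 — fails; (g) 56 (prosecution's 68 disregarded) ≥ 49 — meets.
  Stage 4 not carried; the accused fails its burden.
So the prosecution prevails.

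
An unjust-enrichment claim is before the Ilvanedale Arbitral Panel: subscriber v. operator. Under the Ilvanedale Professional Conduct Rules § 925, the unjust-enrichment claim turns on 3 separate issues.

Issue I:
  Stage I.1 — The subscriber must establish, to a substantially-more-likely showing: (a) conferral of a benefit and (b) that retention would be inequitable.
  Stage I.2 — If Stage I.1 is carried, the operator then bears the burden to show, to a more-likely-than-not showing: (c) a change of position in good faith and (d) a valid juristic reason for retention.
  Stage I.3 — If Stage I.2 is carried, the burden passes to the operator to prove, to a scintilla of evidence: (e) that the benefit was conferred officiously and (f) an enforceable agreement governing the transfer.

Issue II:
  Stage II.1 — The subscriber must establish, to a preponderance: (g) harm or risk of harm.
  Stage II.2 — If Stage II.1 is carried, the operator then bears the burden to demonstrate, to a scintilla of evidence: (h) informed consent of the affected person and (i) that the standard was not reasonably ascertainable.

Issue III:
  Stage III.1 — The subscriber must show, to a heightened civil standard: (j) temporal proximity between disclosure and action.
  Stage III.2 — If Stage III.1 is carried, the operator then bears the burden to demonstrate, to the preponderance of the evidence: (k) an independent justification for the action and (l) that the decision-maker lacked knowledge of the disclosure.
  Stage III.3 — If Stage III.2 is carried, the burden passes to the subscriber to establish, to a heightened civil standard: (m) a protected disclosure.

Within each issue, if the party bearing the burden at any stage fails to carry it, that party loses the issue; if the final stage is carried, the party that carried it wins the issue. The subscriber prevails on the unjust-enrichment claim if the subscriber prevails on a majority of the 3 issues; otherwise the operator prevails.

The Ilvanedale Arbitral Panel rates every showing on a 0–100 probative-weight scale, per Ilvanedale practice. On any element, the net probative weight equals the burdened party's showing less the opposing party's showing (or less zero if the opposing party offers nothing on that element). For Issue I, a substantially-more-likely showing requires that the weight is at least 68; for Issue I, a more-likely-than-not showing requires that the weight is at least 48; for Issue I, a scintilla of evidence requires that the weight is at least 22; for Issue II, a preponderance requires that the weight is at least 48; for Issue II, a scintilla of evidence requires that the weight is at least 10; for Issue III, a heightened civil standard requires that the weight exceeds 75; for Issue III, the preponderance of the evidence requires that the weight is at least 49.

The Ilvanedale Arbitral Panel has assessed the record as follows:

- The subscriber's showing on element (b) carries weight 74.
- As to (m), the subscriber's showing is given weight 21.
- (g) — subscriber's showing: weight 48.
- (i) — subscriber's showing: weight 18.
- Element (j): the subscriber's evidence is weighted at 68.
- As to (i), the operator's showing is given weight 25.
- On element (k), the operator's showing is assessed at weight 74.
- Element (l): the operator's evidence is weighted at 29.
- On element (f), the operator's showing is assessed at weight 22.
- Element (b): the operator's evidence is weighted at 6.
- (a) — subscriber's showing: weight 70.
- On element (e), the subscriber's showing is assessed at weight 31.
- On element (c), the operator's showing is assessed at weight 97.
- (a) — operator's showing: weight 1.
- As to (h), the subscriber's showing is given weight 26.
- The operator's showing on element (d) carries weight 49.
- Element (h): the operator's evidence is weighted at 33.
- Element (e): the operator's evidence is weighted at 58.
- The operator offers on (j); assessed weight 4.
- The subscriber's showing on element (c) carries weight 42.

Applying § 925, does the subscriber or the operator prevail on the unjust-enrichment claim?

— Issue I —
Stage I.1 — burden on subscriber; standard: a substantially-more-likely showing (weight is at least 68).
    (a): 70 − 1 = 69 ≥ 68 [met]
    (b): 74 − 6 = 68 ≥ 68 [met]
  Stage I.1 carried; the burden shifts to the operator.
Stage I.2 — burden on operator; standard: a more-likely-than-not showing (weight is at least 48).
    (c): 97 − 42 = 55 ≥ 48 [met]
    (d): 49 ≥ 48 [met]
  All elements met. The operator retains the burden for Stage I.3.
Stage I.3 — burden on operator; standard: a scintilla of evidence (weight is at least 22).
    (e): 58 − 31 = 27 ≥ 22 [met]
    (f): 22 ≥ 22 [met]
  The operator carries the last stage.
Every stage carried; the operator prevails on this issue.
— Issue II —
At Stage II.1 the subscriber must meet a preponderance (weight is at least 48): on (g) the weight is 48, ≥ 48, so (g) meets the standard.
  The subscriber carries Stage II.1; the operator now bears the burden.
At Stage II.2 the operator must meet a scintilla of evidence (weight is at least 10): on (h) the weight is 33 less the opposing 26 gives net 7, which does not reach 10, so (h) does not meet the standard; on (i) the weight is 25 less the opposing 18 gives net 7, < 10, so (i) does not meet the standard.
  The operator does not carry Stage II.2.
So the subscriber prevails on this issue.
— Issue III —
Stage III.1 — burden on subscriber; standard: a heightened civil standard (weight exceeds 75).
    (j): 68 − 4 = 64 ≤ 75 [not met]
  The subscriber does not carry Stage III.1.
So the operator prevails on this issue.
Per-issue: Issue I → operator; Issue II → subscriber; Issue III → operator. The subscriber must prevail on a majority of issues; overall, the operator prevails.

operator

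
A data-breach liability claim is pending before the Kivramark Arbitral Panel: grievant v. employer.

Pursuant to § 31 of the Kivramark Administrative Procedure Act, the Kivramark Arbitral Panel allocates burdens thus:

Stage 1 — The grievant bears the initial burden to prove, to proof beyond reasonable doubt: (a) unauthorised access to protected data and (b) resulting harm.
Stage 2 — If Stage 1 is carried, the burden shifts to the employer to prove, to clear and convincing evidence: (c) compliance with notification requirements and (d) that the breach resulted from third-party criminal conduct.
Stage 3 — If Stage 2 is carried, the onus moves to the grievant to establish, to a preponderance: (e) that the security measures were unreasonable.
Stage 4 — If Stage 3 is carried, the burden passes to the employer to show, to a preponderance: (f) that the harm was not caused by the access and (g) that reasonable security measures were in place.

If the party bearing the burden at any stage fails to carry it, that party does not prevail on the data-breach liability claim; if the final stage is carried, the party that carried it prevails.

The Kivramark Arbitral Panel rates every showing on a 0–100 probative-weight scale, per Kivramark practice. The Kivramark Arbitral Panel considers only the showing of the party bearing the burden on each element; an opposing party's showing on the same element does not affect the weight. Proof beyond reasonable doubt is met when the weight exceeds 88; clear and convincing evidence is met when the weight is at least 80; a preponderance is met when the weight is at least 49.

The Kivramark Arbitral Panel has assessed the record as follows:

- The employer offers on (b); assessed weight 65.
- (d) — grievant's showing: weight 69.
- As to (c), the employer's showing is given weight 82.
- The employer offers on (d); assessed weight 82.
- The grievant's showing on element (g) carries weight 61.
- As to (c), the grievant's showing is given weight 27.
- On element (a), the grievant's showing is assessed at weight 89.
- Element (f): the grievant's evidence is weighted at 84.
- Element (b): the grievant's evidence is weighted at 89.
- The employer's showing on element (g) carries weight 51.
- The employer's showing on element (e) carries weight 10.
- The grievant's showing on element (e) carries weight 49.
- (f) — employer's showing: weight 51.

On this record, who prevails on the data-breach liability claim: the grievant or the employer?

Stage 1 — burden on grievant; standard: proof beyond reasonable doubt (weight exceeds 88).
    (a): 89 > 88 [met]
    (b): 89 (employer's 65 disregarded) > 88 [met]
  All elements met. The burden passes to the employer.
Stage 2 — burden on employer; standard: clear and convincing evidence (weight is at least 80).
    (c): 82 (grievant's 27 disregarded) ≥ 80 [met]
    (d): 82 (grievant's 69 disregarded) ≥ 80 [met]
  All elements met. The burden passes to the grievant.
Stage 3 — burden on grievant; standard: a preponderance (weight is at least 49).
    (e): 49 (employer's 10 disregarded) ≥ 49 [met]
  Stage 3 is satisfied; the onus moves to the employer.
Stage 4 — burden on employer; standard: a preponderance (weight is at least 49).
    (f): 51 (grievant's 84 disregarded) ≥ 49 [met]
    (g): 51 (grievant's 61 disregarded) ≥ 49 [met]
  Stage 4 carried; the final stage is satisfied.
With every stage satisfied, the employer prevails.

employer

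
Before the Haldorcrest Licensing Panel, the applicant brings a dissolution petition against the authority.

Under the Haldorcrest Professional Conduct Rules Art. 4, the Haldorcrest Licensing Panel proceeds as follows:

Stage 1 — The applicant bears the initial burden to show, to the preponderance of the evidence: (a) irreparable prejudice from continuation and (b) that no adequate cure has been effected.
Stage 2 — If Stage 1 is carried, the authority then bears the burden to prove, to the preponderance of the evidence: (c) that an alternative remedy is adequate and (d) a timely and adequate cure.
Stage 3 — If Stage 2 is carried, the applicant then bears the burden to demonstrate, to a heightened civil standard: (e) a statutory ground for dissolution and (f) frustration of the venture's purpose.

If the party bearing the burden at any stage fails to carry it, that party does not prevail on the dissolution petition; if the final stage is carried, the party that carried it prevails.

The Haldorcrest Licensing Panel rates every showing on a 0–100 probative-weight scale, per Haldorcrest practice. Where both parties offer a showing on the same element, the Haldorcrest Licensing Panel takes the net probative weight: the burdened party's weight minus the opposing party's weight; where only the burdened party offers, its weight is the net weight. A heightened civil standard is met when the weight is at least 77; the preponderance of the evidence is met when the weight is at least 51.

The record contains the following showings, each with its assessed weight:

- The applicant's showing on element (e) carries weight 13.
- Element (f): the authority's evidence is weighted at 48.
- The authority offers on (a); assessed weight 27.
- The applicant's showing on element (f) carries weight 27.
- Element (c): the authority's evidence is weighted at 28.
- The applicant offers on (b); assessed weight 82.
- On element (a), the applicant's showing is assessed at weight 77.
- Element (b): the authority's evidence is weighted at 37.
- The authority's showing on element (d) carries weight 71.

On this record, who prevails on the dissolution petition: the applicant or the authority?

Stage 1 — burden on applicant; standard: the preponderance of the evidence (weight is at least 51).
    (a): 77 − 27 = 50 < 51 [not met]
    (b): 82 − 37 = 45 < 51 [not met]
  The applicant does not carry Stage 1.
The analysis ends at Stage 1; the authority prevails.

authority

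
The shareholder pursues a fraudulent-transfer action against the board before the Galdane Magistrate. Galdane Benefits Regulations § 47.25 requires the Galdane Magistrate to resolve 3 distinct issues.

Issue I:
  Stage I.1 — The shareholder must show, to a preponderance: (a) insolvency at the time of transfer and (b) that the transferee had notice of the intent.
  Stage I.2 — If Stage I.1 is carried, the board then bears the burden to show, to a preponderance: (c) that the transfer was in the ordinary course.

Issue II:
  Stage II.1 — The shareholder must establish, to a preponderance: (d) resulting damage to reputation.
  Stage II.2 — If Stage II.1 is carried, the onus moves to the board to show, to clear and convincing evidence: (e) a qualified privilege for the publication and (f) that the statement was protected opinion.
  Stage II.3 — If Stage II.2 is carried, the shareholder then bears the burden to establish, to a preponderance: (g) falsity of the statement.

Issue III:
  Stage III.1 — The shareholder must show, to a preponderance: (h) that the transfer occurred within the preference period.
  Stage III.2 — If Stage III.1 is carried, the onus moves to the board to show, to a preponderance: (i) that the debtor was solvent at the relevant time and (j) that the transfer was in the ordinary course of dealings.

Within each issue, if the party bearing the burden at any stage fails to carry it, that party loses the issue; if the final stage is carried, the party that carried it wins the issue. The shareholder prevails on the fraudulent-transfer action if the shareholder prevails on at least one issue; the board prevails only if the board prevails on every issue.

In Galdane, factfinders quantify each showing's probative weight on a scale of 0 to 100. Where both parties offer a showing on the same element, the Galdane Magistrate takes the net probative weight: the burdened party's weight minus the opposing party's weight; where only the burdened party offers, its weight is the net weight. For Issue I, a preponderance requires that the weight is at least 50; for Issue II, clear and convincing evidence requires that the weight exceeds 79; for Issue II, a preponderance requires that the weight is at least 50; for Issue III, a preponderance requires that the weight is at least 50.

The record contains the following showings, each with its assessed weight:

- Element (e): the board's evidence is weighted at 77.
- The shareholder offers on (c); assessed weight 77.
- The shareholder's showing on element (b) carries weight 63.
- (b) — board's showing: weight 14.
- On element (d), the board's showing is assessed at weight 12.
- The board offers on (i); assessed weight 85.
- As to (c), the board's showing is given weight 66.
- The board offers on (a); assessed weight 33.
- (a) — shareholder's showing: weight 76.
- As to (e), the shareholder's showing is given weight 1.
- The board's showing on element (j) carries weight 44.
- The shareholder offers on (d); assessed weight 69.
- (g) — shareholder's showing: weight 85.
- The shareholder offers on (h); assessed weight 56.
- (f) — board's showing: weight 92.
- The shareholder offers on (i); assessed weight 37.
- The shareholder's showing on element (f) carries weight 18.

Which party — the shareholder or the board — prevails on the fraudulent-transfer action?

— Issue I —
Stage I.1 (shareholder, a preponderance, weight is at least 50): (a) net 76−33=43 < 50 — fails; (b) net 63−14=49 < 50 — fails.
  The shareholder does not carry Stage I.1.
The board prevails on this issue.
— Issue II —
At Stage II.1 the shareholder must meet a preponderance (weight is at least 50): on (d) the weight is 69 less the opposing 12 gives net 57, which does reach 50, so (d) meets the standard.
  The shareholder carries Stage II.1; the board now bears the burden.
At Stage II.2 the board must meet clear and convincing evidence (weight exceeds 79): on (e) the weight is 77 less the opposing 1 gives net 76, ≤ 79, so (e) does not meet the standard; on (f) the weight is 92 less the opposing 18 gives net 74, which does not exceed 79, so (f) does not meet the standard.
  Stage II.2 not carried; the board fails its burden.
The analysis ends at Stage II.2; the shareholder prevails on this issue.
— Issue III —
At Stage III.1 the shareholder must meet a preponderance (weight is at least 50): on (h) the weight is 56, which does reach 50, so (h) meets the standard.
  All elements met. The burden passes to the board.
At Stage III.2 the board must meet a preponderance (weight is at least 50): on (i) the weight is 85 less the opposing 37 gives net 48, < 50, so (i) does not meet the standard; on (j) the weight is 44, < 50, so (j) does not meet the standard.
  Not every element is met, so the board fails to carry Stage III.2.
The analysis ends at Stage III.2; the shareholder prevails on this issue.
Per-issue: Issue I → board; Issue II → shareholder; Issue III → shareholder. The shareholder must prevail on at least one issue; overall, the shareholder prevails.

shareholder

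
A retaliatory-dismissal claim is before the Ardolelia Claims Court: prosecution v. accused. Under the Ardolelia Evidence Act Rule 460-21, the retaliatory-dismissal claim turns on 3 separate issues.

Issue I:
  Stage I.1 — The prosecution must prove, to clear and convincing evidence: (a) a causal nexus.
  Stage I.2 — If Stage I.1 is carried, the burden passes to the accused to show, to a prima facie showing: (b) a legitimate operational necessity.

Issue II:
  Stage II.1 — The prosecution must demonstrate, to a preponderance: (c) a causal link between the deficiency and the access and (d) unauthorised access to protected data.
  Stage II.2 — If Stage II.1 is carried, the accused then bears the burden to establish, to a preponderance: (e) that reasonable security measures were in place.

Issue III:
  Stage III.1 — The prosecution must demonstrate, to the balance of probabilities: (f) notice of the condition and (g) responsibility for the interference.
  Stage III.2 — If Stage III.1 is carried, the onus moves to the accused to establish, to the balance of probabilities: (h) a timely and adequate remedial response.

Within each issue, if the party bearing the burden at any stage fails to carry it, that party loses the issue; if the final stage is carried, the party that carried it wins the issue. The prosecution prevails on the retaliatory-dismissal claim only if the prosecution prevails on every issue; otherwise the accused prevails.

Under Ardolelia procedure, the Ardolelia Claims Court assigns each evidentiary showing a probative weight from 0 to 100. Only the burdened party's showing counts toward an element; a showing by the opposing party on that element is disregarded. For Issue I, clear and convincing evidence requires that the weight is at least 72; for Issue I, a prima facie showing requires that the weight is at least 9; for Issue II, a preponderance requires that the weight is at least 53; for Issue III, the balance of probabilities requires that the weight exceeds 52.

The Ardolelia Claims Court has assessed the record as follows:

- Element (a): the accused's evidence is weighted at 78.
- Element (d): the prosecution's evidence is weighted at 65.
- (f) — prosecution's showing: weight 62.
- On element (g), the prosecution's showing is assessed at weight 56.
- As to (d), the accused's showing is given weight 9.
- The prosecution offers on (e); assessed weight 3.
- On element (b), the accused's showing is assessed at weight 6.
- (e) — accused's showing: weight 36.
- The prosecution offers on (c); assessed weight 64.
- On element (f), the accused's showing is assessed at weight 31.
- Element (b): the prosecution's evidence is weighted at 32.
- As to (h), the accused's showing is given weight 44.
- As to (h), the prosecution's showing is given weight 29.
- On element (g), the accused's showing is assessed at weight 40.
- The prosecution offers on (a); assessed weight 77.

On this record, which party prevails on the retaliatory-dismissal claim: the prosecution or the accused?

— Issue I —
Stage I.1 (prosecution, clear and convincing evidence, weight is at least 72): (a) 77 (accused's 78 disregarded) ≥ 72 — meets.
  Stage I.1 carried; the burden shifts to the accused.
Stage I.2 (accused, a prima facie showing, weight is at least 9): (b) 6 (prosecution's 32 disregarded) < 9 — fails.
  Stage I.2 not carried; the accused fails its burden.
The prosecution prevails on this issue.
— Issue II —
Stage II.1 (prosecution, a preponderance, weight is at least 53): (c) 64 ≥ 53 — meets; (d) 65 (accused's 9 disregarded) ≥ 53 — meets.
  The prosecution carries Stage II.1; the accused now bears the burden.
Stage II.2 (accused, a preponderance, weight is at least 53): (e) 36 (prosecution's 3 disregarded) < 53 — fails.
  The accused does not carry Stage II.2.
The prosecution prevails on this issue.
— Issue III —
Stage III.1 (prosecution, the balance of probabilities, weight exceeds 52): (f) 62 (accused's 31 disregarded) > 52 — meets; (g) 56 (accused's 40 disregarded) > 52 — meets.
  Stage III.1 carried; the burden shifts to the accused.
Stage III.2 (accused, the balance of probabilities, weight exceeds 52): (h) 44 (prosecution's 29 disregarded) ≤ 52 — fails.
  The accused does not carry Stage III.2.
So the prosecution prevails on this issue.
Per-issue: Issue I → prosecution; Issue II → prosecution; Issue III → prosecution. The prosecution must prevail on every issue; overall, the prosecution prevails.

prosecution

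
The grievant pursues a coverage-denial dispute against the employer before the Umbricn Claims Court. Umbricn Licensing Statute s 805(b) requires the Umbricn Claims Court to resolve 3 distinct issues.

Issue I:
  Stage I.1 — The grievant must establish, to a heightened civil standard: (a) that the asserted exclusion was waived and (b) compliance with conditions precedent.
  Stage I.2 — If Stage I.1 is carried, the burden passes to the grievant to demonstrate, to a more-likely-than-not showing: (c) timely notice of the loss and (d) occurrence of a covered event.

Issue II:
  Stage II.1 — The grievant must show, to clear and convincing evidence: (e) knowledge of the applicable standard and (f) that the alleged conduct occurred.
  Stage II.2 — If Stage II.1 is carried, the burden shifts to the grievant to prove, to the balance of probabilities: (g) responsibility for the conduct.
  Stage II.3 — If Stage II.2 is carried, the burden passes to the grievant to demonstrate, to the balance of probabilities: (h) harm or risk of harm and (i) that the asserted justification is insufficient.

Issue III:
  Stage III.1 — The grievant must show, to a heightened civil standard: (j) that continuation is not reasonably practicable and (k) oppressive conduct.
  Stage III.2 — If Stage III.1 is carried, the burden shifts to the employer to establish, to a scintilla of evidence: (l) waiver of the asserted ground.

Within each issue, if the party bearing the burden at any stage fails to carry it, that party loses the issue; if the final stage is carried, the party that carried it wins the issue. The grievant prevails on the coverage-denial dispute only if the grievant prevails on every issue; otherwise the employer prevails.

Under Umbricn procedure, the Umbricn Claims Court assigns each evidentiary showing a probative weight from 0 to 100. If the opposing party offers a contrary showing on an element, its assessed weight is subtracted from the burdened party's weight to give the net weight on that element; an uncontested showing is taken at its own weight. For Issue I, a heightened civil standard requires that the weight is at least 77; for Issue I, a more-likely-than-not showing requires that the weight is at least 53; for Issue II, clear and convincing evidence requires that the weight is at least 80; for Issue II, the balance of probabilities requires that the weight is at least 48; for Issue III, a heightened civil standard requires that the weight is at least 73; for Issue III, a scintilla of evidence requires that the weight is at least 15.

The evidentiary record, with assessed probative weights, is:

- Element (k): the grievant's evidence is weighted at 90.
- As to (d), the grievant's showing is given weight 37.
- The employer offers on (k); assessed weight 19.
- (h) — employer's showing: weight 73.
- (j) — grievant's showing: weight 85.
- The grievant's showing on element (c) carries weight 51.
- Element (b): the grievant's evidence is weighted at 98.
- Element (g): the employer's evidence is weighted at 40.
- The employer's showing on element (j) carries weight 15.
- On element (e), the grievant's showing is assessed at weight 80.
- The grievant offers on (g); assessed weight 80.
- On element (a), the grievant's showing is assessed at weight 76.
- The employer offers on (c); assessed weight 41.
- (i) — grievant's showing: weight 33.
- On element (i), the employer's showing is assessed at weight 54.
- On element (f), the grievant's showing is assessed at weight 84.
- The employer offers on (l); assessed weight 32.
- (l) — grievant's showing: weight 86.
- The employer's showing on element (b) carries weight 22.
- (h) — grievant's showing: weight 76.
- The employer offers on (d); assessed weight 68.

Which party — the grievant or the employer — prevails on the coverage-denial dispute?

employer

— Issue I —
Stage I.1 (grievant, a heightened civil standard, weight is at least 77): (a) 76 < 77 — fails; (b) net 98−22=76 < 77 — fails.
  Stage I.1 not carried; the grievant fails its burden.
So the employer prevails on this issue.
— Issue II —
Stage II.1 (grievant, clear and convincing evidence, weight is at least 80): (e) 80 ≥ 80 — meets; (f) 84 ≥ 80 — meets.
  Stage II.1 is satisfied; the grievant continues to bear the burden.
Stage II.2 (grievant, the balance of probabilities, weight is at least 48): (g) net 80−40=40 < 48 — fails.
  The grievant does not carry Stage II.2.
So the employer prevails on this issue.
— Issue III —
Stage III.1 (grievant, a heightened civil standard, weight is at least 73): (j) net 85−15=70 < 73 — fails; (k) net 90−19=71 < 73 — fails.
  The grievant does not carry Stage III.1.
So the employer prevails on this issue.
Per-issue: Issue I → employer; Issue II → employer; Issue III → employer. The grievant must prevail on every issue; overall, the employer prevails.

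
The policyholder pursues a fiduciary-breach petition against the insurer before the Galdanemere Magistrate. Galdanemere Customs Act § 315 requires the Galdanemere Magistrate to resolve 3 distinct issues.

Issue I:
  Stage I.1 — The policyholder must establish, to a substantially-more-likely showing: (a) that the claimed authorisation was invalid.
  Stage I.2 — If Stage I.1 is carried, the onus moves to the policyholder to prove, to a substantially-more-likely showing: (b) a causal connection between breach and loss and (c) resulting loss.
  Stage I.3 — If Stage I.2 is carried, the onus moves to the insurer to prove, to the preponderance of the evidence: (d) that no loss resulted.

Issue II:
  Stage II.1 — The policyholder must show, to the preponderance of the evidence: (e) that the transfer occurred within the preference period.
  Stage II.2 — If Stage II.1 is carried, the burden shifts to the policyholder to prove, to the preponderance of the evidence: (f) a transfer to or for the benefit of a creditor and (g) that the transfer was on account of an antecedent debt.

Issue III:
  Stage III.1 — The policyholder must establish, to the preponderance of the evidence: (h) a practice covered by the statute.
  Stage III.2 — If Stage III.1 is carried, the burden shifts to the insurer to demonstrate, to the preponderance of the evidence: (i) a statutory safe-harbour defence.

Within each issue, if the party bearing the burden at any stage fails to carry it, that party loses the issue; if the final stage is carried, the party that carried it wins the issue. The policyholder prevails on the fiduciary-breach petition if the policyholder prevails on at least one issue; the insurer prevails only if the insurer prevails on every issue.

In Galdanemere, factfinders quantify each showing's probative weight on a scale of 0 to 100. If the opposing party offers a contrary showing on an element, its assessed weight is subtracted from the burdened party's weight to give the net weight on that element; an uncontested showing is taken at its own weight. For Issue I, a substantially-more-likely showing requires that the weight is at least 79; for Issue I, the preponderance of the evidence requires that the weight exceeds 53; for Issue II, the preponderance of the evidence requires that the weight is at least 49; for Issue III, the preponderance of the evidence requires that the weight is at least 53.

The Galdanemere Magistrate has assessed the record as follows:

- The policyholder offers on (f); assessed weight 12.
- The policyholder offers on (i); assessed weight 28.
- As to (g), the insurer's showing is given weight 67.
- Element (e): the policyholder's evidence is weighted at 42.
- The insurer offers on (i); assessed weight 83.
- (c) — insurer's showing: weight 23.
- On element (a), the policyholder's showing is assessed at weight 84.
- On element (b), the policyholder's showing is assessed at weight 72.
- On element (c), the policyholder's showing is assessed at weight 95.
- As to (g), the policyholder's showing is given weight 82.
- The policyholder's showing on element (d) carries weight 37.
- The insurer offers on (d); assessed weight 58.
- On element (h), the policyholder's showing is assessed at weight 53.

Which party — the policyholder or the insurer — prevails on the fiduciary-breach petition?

— Issue I —
At Stage I.1 the policyholder must meet a substantially-more-likely showing (weight is at least 79): on (a) the weight is 84, ≥ 79, so (a) meets the standard.
  Stage I.1 is satisfied; the policyholder continues to bear the burden.
At Stage I.2 the policyholder must meet a substantially-more-likely showing (weight is at least 79): on (b) the weight is 72, < 79, so (b) does not meet the standard; on (c) the weight is 95 less the opposing 23 gives net 72, which does not reach 79, so (c) does not meet the standard.
  The policyholder does not carry Stage I.2.
The insurer prevails on this issue.
— Issue II —
Stage II.1 — burden on policyholder; standard: the preponderance of the evidence (weight is at least 49).
    (e): 42 < 49 [not met]
  The policyholder does not carry Stage II.1.
The analysis ends at Stage II.1; the insurer prevails on this issue.
— Issue III —
Stage III.1 (policyholder, the preponderance of the evidence, weight is at least 53): (h) 53 ≥ 53 — meets.
  Stage III.1 is satisfied; the onus moves to the insurer.
Stage III.2 (insurer, the preponderance of the evidence, weight is at least 53): (i) net 83−28=55 ≥ 53 — meets.
  All elements met at the final stage.
With every stage satisfied, the insurer prevails on this issue.
Per-issue: Issue I → insurer; Issue II → insurer; Issue III → insurer. The policyholder must prevail on at least one issue; overall, the insurer prevails.

insurer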